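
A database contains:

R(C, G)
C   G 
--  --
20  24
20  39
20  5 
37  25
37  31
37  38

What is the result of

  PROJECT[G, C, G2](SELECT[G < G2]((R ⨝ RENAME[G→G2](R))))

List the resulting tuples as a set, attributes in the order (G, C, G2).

ρ[G→G2]: schema becomes (C, G2); tuples unchanged.
R ⋈ RENAME[G→G2](R) (natural join on C): {(20, 24, 24), (20, 24, 39), (20, 24, 5), (20, 39, 24), (20, 39, 39), (20, 39, 5), (20, 5, 24), (20, 5, 39), (20, 5, 5), (37, 25, 25), (37, 25, 31), (37, 25, 38), (37, 31, 25), (37, 31, 31), (37, 31, 38), (37, 38, 25), (37, 38, 31), (37, 38, 38)}
σ[G < G2]: keep tuples satisfying G < G2 → {(20, 24, 39), (20, 5, 24), (20, 5, 39), (37, 25, 31), (37, 25, 38), (37, 31, 38)}
Keep only column(s) G, C, G2: {(24, 20, 39), (25, 37, 31), (25, 37, 38), (31, 37, 38), (5, 20, 24), (5, 20, 39)}

{(24, 20, 39), (25, 37, 31), (25, 37, 38), (31, 37, 38), (5, 20, 24), (5, 20, 39)}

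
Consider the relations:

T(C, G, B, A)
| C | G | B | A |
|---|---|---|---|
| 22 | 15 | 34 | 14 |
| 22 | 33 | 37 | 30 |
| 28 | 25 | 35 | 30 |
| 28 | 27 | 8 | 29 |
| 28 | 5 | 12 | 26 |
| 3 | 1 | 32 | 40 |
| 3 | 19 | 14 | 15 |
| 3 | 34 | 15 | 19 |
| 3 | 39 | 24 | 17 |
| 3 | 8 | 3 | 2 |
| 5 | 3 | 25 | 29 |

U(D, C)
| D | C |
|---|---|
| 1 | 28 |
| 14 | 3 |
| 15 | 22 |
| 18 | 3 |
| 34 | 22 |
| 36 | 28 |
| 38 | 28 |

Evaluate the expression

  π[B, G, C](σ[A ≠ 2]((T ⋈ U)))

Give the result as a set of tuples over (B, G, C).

Natural join on C: {(22, 15, 34, 14, 15), (22, 15, 34, 14, 34), (22, 33, 37, 30, 15), (22, 33, 37, 30, 34), (28, 25, 35, 30, 1), (28, 25, 35, 30, 36), (28, 25, 35, 30, 38), (28, 27, 8, 29, 1), (28, 27, 8, 29, 36), (28, 27, 8, 29, 38), (28, 5, 12, 26, 1), (28, 5, 12, 26, 36), (28, 5, 12, 26, 38), (3, 1, 32, 40, 14), (3, 1, 32, 40, 18), (3, 19, 14, 15, 14), (3, 19, 14, 15, 18), (3, 34, 15, 19, 14), (3, 34, 15, 19, 18), (3, 39, 24, 17, 14), (3, 39, 24, 17, 18), (3, 8, 3, 2, 14), (3, 8, 3, 2, 18)}
Filtering on A ≠ 2 leaves {(22, 15, 34, 14, 15), (22, 15, 34, 14, 34), (22, 33, 37, 30, 15), (22, 33, 37, 30, 34), (28, 25, 35, 30, 1), (28, 25, 35, 30, 36), (28, 25, 35, 30, 38), (28, 27, 8, 29, 1), (28, 27, 8, 29, 36), (28, 27, 8, 29, 38), (28, 5, 12, 26, 1), (28, 5, 12, 26, 36), (28, 5, 12, 26, 38), (3, 1, 32, 40, 14), (3, 1, 32, 40, 18), (3, 19, 14, 15, 14), (3, 19, 14, 15, 18), (3, 34, 15, 19, 14), (3, 34, 15, 19, 18), (3, 39, 24, 17, 14), (3, 39, 24, 17, 18)}.
π[B, G, C]: project onto (B, G, C) (12 duplicate(s) eliminated) → {(12, 5, 28), (14, 19, 3), (15, 34, 3), (24, 39, 3), (32, 1, 3), (34, 15, 22), (35, 25, 28), (37, 33, 22), (8, 27, 28)}

{(12, 5, 28), (14, 19, 3), (15, 34, 3), (24, 39, 3), (32, 1, 3), (34, 15, 22), (35, 25, 28), (37, 33, 22), (8, 27, 28)}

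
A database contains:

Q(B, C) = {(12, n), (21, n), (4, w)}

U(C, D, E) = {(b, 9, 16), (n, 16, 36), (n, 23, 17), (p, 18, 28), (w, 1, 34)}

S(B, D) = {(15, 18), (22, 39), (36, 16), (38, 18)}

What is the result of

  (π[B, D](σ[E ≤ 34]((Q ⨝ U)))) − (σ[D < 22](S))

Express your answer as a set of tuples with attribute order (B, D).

Q ⋈ U (natural join on C): {(12, n, 16, 36), (12, n, 23, 17), (21, n, 16, 36), (21, n, 23, 17), (4, w, 1, 34)}
Apply σ_{E ≤ 34}; surviving tuples: {(12, n, 23, 17), (21, n, 23, 17), (4, w, 1, 34)}
π[B, D]: project onto (B, D) → {(12, 23), (21, 23), (4, 1)}
Apply σ_{D < 22}; surviving tuples: {(15, 18), (36, 16), (38, 18)}
Set difference of the two operands is {(12, 23), (21, 23), (4, 1)}.

{(12, 23), (21, 23), (4, 1)}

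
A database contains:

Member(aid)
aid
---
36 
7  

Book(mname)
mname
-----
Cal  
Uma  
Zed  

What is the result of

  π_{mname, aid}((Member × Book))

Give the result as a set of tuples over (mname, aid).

Member × Book: Cartesian product, 2·3 = 6 tuples over (aid, mname).
Keep only column(s) mname, aid: {(Cal, 36), (Cal, 7), (Uma, 36), (Uma, 7), (Zed, 36), (Zed, 7)}

{(Cal, 36), (Cal, 7), (Uma, 36), (Uma, 7), (Zed, 36), (Zed, 7)}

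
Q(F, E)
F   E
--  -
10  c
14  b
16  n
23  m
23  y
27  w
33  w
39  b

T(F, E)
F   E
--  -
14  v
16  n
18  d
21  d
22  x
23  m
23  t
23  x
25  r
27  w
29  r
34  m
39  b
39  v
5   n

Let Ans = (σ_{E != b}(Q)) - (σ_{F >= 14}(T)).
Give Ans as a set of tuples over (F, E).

{(10, c), (23, y), (33, w)}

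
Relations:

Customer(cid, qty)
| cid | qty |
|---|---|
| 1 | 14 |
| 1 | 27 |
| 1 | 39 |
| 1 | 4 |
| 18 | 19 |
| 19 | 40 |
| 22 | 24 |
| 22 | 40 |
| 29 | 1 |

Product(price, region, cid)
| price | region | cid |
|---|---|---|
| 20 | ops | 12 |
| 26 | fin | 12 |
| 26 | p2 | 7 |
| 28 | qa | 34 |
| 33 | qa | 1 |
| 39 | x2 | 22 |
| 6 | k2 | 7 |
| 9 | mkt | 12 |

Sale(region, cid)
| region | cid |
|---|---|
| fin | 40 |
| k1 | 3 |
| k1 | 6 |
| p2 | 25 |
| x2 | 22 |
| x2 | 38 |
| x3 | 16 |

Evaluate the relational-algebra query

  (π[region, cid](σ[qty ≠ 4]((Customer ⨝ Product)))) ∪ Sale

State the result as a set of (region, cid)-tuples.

Joining Customer and Product on cid yields {(1, 14, 33, qa), (1, 27, 33, qa), (1, 39, 33, qa), (1, 4, 33, qa), (22, 24, 39, x2), (22, 40, 39, x2)}.
Filtering on qty ≠ 4 leaves {(1, 14, 33, qa), (1, 27, 33, qa), (1, 39, 33, qa), (22, 24, 39, x2), (22, 40, 39, x2)}.
Projecting to region, cid (3 duplicate(s) eliminated): {(qa, 1), (x2, 22)}
Set union of the two operands is {(fin, 40), (k1, 3), (k1, 6), (p2, 25), (qa, 1), (x2, 22), (x2, 38), (x3, 16)}.

{(fin, 40), (k1, 3), (k1, 6), (p2, 25), (qa, 1), (x2, 22), (x2, 38), (x3, 16)}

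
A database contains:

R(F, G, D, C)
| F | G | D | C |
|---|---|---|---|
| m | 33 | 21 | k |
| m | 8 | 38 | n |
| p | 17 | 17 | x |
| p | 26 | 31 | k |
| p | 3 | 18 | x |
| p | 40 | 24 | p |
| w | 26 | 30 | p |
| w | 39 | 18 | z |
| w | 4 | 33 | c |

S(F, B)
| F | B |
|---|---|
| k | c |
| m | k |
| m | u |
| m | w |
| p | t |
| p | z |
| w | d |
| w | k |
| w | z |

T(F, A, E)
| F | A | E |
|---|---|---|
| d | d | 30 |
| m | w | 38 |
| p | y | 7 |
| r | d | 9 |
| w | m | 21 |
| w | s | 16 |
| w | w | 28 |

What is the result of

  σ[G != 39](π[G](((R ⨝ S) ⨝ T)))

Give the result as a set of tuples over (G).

Joining R and S on F yields {(m, 33, 21, k, k), (m, 33, 21, k, u), (m, 33, 21, k, w), (m, 8, 38, n, k), (m, 8, 38, n, u), (m, 8, 38, n, w), (p, 17, 17, x, t), (p, 17, 17, x, z), (p, 26, 31, k, t), (p, 26, 31, k, z), (p, 3, 18, x, t), (p, 3, 18, x, z), (p, 40, 24, p, t), (p, 40, 24, p, z), (w, 26, 30, p, d), (w, 26, 30, p, k), (w, 26, 30, p, z), (w, 39, 18, z, d), (w, 39, 18, z, k), (w, 39, 18, z, z), (w, 4, 33, c, d), (w, 4, 33, c, k), (w, 4, 33, c, z)}.
Joining (R ⨝ S) and T on F yields {(m, 33, 21, k, k, w, 38), (m, 33, 21, k, u, w, 38), (m, 33, 21, k, w, w, 38), (m, 8, 38, n, k, w, 38), (m, 8, 38, n, u, w, 38), (m, 8, 38, n, w, w, 38), (p, 17, 17, x, t, y, 7), (p, 17, 17, x, z, y, 7), (p, 26, 31, k, t, y, 7), (p, 26, 31, k, z, y, 7), (p, 3, 18, x, t, y, 7), (p, 3, 18, x, z, y, 7), (p, 40, 24, p, t, y, 7), (p, 40, 24, p, z, y, 7), (w, 26, 30, p, d, m, 21), (w, 26, 30, p, d, s, 16), (w, 26, 30, p, d, w, 28), (w, 26, 30, p, k, m, 21), (w, 26, 30, p, k, s, 16), (w, 26, 30, p, k, w, 28), (w, 26, 30, p, z, m, 21), (w, 26, 30, p, z, s, 16), (w, 26, 30, p, z, w, 28), (w, 39, 18, z, d, m, 21), (w, 39, 18, z, d, s, 16), (w, 39, 18, z, d, w, 28), (w, 39, 18, z, k, m, 21), (w, 39, 18, z, k, s, 16), (w, 39, 18, z, k, w, 28), (w, 39, 18, z, z, m, 21), (w, 39, 18, z, z, s, 16), (w, 39, 18, z, z, w, 28), (w, 4, 33, c, d, m, 21), (w, 4, 33, c, d, s, 16), (w, 4, 33, c, d, w, 28), (w, 4, 33, c, k, m, 21), (w, 4, 33, c, k, s, 16), (w, 4, 33, c, k, w, 28), (w, 4, 33, c, z, m, 21), (w, 4, 33, c, z, s, 16), (w, 4, 33, c, z, w, 28)}.
π_{G} gives {17, 26, 3, 33, 39, 4, 40, 8} (33 duplicate(s) eliminated).
Filtering on G != 39 leaves {17, 26, 3, 33, 4, 40, 8}.

{17, 26, 3, 33, 4, 40, 8}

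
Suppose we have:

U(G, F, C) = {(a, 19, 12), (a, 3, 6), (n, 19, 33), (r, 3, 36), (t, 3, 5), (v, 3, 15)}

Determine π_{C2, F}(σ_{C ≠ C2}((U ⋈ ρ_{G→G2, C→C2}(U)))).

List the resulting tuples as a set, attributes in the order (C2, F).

ρ[G→G2, C→C2]: schema becomes (G2, F, C2); tuples unchanged.
Joining U and ρ_{G→G2, C→C2}(U) on F yields {(a, 19, 12, a, 12), (a, 19, 12, n, 33), (a, 3, 6, a, 6), (a, 3, 6, r, 36), (a, 3, 6, t, 5), (a, 3, 6, v, 15), (n, 19, 33, a, 12), (n, 19, 33, n, 33), (r, 3, 36, a, 6), (r, 3, 36, r, 36), (r, 3, 36, t, 5), (r, 3, 36, v, 15), (t, 3, 5, a, 6), (t, 3, 5, r, 36), (t, 3, 5, t, 5), (t, 3, 5, v, 15), (v, 3, 15, a, 6), (v, 3, 15, r, 36), (v, 3, 15, t, 5), (v, 3, 15, v, 15)}.
Selection C ≠ C2: {(a, 19, 12, n, 33), (a, 3, 6, r, 36), (a, 3, 6, t, 5), (a, 3, 6, v, 15), (n, 19, 33, a, 12), (r, 3, 36, a, 6), (r, 3, 36, t, 5), (r, 3, 36, v, 15), (t, 3, 5, a, 6), (t, 3, 5, r, 36), (t, 3, 5, v, 15), (v, 3, 15, a, 6), (v, 3, 15, r, 36), (v, 3, 15, t, 5)}
π[C2, F]: project onto (C2, F) (8 duplicate(s) eliminated) → {(12, 19), (15, 3), (33, 19), (36, 3), (5, 3), (6, 3)}

{(12, 19), (15, 3), (33, 19), (36, 3), (5, 3), (6, 3)}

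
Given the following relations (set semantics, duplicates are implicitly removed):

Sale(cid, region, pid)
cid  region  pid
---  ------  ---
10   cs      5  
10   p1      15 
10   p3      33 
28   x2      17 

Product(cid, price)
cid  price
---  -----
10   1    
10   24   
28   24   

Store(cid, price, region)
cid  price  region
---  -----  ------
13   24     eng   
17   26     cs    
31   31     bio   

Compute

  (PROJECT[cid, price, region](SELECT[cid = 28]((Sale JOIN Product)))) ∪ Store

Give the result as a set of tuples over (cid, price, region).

Joining Sale and Product on cid yields {(10, cs, 5, 1), (10, cs, 5, 24), (10, p1, 15, 1), (10, p1, 15, 24), (10, p3, 33, 1), (10, p3, 33, 24), (28, x2, 17, 24)}.
Selection cid = 28: {(28, x2, 17, 24)}
π[cid, price, region]: project onto (cid, price, region) → {(28, 24, x2)}
Set union of the two operands is {(13, 24, eng), (17, 26, cs), (28, 24, x2), (31, 31, bio)}.

{(13, 24, eng), (17, 26, cs), (28, 24, x2), (31, 31, bio)}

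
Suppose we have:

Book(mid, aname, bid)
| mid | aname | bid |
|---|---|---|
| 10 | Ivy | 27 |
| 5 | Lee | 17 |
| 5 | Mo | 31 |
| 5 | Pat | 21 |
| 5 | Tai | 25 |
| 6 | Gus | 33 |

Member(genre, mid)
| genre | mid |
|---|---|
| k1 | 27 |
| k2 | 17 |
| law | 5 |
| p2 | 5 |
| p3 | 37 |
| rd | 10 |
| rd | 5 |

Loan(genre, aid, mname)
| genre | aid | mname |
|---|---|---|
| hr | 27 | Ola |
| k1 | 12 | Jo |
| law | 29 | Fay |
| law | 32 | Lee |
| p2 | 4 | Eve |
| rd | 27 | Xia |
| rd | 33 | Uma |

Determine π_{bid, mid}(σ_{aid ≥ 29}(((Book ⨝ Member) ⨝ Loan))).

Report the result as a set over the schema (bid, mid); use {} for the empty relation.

Book ⋈ Member (natural join on mid): {(10, Ivy, 27, rd), (5, Lee, 17, law), (5, Lee, 17, p2), (5, Lee, 17, rd), (5, Mo, 31, law), (5, Mo, 31, p2), (5, Mo, 31, rd), (5, Pat, 21, law), (5, Pat, 21, p2), (5, Pat, 21, rd), (5, Tai, 25, law), (5, Tai, 25, p2), (5, Tai, 25, rd)}
(Book ⨝ Member) ⋈ Loan (natural join on genre): {(10, Ivy, 27, rd, 27, Xia), (10, Ivy, 27, rd, 33, Uma), (5, Lee, 17, law, 29, Fay), (5, Lee, 17, law, 32, Lee), (5, Lee, 17, p2, 4, Eve), (5, Lee, 17, rd, 27, Xia), (5, Lee, 17, rd, 33, Uma), (5, Mo, 31, law, 29, Fay), (5, Mo, 31, law, 32, Lee), (5, Mo, 31, p2, 4, Eve), (5, Mo, 31, rd, 27, Xia), (5, Mo, 31, rd, 33, Uma), (5, Pat, 21, law, 29, Fay), (5, Pat, 21, law, 32, Lee), (5, Pat, 21, p2, 4, Eve), (5, Pat, 21, rd, 27, Xia), (5, Pat, 21, rd, 33, Uma), (5, Tai, 25, law, 29, Fay), (5, Tai, 25, law, 32, Lee), (5, Tai, 25, p2, 4, Eve), (5, Tai, 25, rd, 27, Xia), (5, Tai, 25, rd, 33, Uma)}
σ[aid ≥ 29]: keep tuples satisfying aid ≥ 29 → {(10, Ivy, 27, rd, 33, Uma), (5, Lee, 17, law, 29, Fay), (5, Lee, 17, law, 32, Lee), (5, Lee, 17, rd, 33, Uma), (5, Mo, 31, law, 29, Fay), (5, Mo, 31, law, 32, Lee), (5, Mo, 31, rd, 33, Uma), (5, Pat, 21, law, 29, Fay), (5, Pat, 21, law, 32, Lee), (5, Pat, 21, rd, 33, Uma), (5, Tai, 25, law, 29, Fay), (5, Tai, 25, law, 32, Lee), (5, Tai, 25, rd, 33, Uma)}
Projecting to bid, mid (8 duplicate(s) eliminated): {(17, 5), (21, 5), (25, 5), (27, 10), (31, 5)}

{(17, 5), (21, 5), (25, 5), (27, 10), (31, 5)}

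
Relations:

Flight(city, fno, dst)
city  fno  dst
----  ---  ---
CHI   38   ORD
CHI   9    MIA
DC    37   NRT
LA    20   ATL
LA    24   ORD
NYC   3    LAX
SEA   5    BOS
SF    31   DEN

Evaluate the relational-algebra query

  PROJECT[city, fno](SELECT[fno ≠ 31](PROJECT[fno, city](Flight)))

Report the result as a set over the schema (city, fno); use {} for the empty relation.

{(CHI, 38), (CHI, 9), (DC, 37), (LA, 20), (LA, 24), (NYC, 3), (SEA, 5)}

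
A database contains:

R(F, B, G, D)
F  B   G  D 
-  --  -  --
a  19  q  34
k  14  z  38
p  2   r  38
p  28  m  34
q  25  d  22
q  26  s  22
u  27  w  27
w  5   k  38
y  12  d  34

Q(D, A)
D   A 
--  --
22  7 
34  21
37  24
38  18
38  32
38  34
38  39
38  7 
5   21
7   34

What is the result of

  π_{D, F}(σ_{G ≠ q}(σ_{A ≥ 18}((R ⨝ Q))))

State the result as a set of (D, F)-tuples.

{(34, p), (34, y), (38, k), (38, p), (38, w)}

R ⋈ Q (natural join on D): {(a, 19, q, 34, 21), (k, 14, z, 38, 18), (k, 14, z, 38, 32), (k, 14, z, 38, 34), (k, 14, z, 38, 39), (k, 14, z, 38, 7), (p, 2, r, 38, 18), (p, 2, r, 38, 32), (p, 2, r, 38, 34), (p, 2, r, 38, 39), (p, 2, r, 38, 7), (p, 28, m, 34, 21), (q, 25, d, 22, 7), (q, 26, s, 22, 7), (w, 5, k, 38, 18), (w, 5, k, 38, 32), (w, 5, k, 38, 34), (w, 5, k, 38, 39), (w, 5, k, 38, 7), (y, 12, d, 34, 21)}
Apply σ_{A ≥ 18}; surviving tuples: {(a, 19, q, 34, 21), (k, 14, z, 38, 18), (k, 14, z, 38, 32), (k, 14, z, 38, 34), (k, 14, z, 38, 39), (p, 2, r, 38, 18), (p, 2, r, 38, 32), (p, 2, r, 38, 34), (p, 2, r, 38, 39), (p, 28, m, 34, 21), (w, 5, k, 38, 18), (w, 5, k, 38, 32), (w, 5, k, 38, 34), (w, 5, k, 38, 39), (y, 12, d, 34, 21)}
Apply σ_{G ≠ q}; surviving tuples: {(k, 14, z, 38, 18), (k, 14, z, 38, 32), (k, 14, z, 38, 34), (k, 14, z, 38, 39), (p, 2, r, 38, 18), (p, 2, r, 38, 32), (p, 2, r, 38, 34), (p, 2, r, 38, 39), (p, 28, m, 34, 21), (w, 5, k, 38, 18), (w, 5, k, 38, 32), (w, 5, k, 38, 34), (w, 5, k, 38, 39), (y, 12, d, 34, 21)}
Keep only column(s) D, F (9 duplicate(s) eliminated): {(34, p), (34, y), (38, k), (38, p), (38, w)}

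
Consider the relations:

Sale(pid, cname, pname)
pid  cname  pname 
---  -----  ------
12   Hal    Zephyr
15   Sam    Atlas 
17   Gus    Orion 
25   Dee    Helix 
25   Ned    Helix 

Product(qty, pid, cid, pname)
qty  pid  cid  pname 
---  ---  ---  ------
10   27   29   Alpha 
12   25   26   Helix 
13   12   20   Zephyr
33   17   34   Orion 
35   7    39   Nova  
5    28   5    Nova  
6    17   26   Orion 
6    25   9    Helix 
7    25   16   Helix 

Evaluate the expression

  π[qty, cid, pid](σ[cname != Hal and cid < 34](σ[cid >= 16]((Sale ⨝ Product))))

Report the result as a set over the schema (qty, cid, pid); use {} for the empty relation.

{(12, 26, 25), (6, 26, 17), (7, 16, 25)}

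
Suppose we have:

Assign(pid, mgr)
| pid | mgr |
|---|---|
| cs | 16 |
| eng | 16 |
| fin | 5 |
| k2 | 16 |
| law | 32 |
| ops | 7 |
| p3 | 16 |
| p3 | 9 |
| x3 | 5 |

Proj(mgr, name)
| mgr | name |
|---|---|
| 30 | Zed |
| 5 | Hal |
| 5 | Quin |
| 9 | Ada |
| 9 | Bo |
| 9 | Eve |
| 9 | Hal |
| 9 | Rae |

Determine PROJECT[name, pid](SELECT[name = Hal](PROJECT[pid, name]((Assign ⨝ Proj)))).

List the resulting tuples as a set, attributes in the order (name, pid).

Assign ⋈ Proj (natural join on mgr): {(fin, 5, Hal), (fin, 5, Quin), (p3, 9, Ada), (p3, 9, Bo), (p3, 9, Eve), (p3, 9, Hal), (p3, 9, Rae), (x3, 5, Hal), (x3, 5, Quin)}
π[pid, name]: project onto (pid, name) → {(fin, Hal), (fin, Quin), (p3, Ada), (p3, Bo), (p3, Eve), (p3, Hal), (p3, Rae), (x3, Hal), (x3, Quin)}
Filtering on name = Hal leaves {(fin, Hal), (p3, Hal), (x3, Hal)}.
π[name, pid]: project onto (name, pid) → {(Hal, fin), (Hal, p3), (Hal, x3)}

{(Hal, fin), (Hal, p3), (Hal, x3)}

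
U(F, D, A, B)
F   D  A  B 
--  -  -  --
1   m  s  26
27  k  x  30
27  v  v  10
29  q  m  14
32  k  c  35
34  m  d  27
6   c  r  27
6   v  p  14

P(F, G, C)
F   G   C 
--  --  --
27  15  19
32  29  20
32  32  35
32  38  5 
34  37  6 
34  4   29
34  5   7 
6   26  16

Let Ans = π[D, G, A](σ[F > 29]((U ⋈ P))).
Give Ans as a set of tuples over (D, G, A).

{(k, 29, c), (k, 32, c), (k, 38, c), (m, 37, d), (m, 4, d), (m, 5, d)}

U ⋈ P (natural join on F): {(27, k, x, 30, 15, 19), (27, v, v, 10, 15, 19), (32, k, c, 35, 29, 20), (32, k, c, 35, 32, 35), (32, k, c, 35, 38, 5), (34, m, d, 27, 37, 6), (34, m, d, 27, 4, 29), (34, m, d, 27, 5, 7), (6, c, r, 27, 26, 16), (6, v, p, 14, 26, 16)}
Filtering on F > 29 leaves {(32, k, c, 35, 29, 20), (32, k, c, 35, 32, 35), (32, k, c, 35, 38, 5), (34, m, d, 27, 37, 6), (34, m, d, 27, 4, 29), (34, m, d, 27, 5, 7)}.
Keep only column(s) D, G, A: {(k, 29, c), (k, 32, c), (k, 38, c), (m, 37, d), (m, 4, d), (m, 5, d)}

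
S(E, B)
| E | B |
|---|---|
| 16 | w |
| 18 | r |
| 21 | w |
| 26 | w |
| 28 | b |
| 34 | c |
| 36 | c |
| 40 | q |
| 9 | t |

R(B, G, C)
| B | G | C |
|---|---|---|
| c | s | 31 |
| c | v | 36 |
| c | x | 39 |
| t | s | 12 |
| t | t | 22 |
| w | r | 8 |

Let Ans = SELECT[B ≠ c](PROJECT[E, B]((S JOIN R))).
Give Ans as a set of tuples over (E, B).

{(16, w), (21, w), (26, w), (9, t)}

S ⋈ R (natural join on B): {(16, w, r, 8), (21, w, r, 8), (26, w, r, 8), (34, c, s, 31), (34, c, v, 36), (34, c, x, 39), (36, c, s, 31), (36, c, v, 36), (36, c, x, 39), (9, t, s, 12), (9, t, t, 22)}
Projecting to E, B (5 duplicate(s) eliminated): {(16, w), (21, w), (26, w), (34, c), (36, c), (9, t)}
Apply σ_{B ≠ c}; surviving tuples: {(16, w), (21, w), (26, w), (9, t)}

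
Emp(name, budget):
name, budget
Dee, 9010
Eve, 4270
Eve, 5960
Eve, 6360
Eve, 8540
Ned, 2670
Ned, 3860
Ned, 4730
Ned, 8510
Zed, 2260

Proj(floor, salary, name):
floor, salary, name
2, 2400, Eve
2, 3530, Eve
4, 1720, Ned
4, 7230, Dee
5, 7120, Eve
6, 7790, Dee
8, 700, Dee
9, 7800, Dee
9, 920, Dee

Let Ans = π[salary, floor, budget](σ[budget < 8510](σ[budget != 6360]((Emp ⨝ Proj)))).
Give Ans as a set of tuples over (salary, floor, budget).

{(1720, 4, 2670), (1720, 4, 3860), (1720, 4, 4730), (2400, 2, 4270), (2400, 2, 5960), (3530, 2, 4270), (3530, 2, 5960), (7120, 5, 4270), (7120, 5, 5960)}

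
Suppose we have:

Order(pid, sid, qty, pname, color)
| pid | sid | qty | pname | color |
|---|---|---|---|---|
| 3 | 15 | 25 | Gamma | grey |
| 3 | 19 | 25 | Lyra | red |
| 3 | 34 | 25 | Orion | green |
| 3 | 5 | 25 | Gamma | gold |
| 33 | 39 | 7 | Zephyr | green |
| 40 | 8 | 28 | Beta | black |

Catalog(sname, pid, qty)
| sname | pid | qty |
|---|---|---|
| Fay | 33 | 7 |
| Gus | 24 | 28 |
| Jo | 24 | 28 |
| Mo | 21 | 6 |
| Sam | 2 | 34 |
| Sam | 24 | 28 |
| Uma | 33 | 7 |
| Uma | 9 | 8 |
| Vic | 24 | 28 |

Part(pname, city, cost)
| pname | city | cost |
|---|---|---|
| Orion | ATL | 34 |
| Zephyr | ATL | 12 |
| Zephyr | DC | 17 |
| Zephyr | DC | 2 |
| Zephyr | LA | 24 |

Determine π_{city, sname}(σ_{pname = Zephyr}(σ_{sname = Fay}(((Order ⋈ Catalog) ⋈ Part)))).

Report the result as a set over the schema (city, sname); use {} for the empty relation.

Joining Order and Catalog on pid, qty yields {(33, 39, 7, Zephyr, green, Fay), (33, 39, 7, Zephyr, green, Uma)}.
Joining (Order ⋈ Catalog) and Part on pname yields {(33, 39, 7, Zephyr, green, Fay, ATL, 12), (33, 39, 7, Zephyr, green, Fay, DC, 17), (33, 39, 7, Zephyr, green, Fay, DC, 2), (33, 39, 7, Zephyr, green, Fay, LA, 24), (33, 39, 7, Zephyr, green, Uma, ATL, 12), (33, 39, 7, Zephyr, green, Uma, DC, 17), (33, 39, 7, Zephyr, green, Uma, DC, 2), (33, 39, 7, Zephyr, green, Uma, LA, 24)}.
σ[sname = Fay]: keep tuples satisfying sname = Fay → {(33, 39, 7, Zephyr, green, Fay, ATL, 12), (33, 39, 7, Zephyr, green, Fay, DC, 17), (33, 39, 7, Zephyr, green, Fay, DC, 2), (33, 39, 7, Zephyr, green, Fay, LA, 24)}
σ[pname = Zephyr]: keep tuples satisfying pname = Zephyr → {(33, 39, 7, Zephyr, green, Fay, ATL, 12), (33, 39, 7, Zephyr, green, Fay, DC, 17), (33, 39, 7, Zephyr, green, Fay, DC, 2), (33, 39, 7, Zephyr, green, Fay, LA, 24)}
Projecting to city, sname (1 duplicate(s) eliminated): {(ATL, Fay), (DC, Fay), (LA, Fay)}

{(ATL, Fay), (DC, Fay), (LA, Fay)}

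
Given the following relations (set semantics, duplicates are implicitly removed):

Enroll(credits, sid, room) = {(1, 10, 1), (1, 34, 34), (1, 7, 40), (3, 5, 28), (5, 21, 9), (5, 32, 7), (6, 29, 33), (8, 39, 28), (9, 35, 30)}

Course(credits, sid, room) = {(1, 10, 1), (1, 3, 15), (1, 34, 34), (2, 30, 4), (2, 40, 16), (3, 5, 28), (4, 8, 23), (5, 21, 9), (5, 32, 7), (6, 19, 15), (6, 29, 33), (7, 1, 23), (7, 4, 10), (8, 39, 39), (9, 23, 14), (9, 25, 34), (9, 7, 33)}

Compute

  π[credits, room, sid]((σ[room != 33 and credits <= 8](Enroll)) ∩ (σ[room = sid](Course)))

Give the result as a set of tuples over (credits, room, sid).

{(1, 34, 34)}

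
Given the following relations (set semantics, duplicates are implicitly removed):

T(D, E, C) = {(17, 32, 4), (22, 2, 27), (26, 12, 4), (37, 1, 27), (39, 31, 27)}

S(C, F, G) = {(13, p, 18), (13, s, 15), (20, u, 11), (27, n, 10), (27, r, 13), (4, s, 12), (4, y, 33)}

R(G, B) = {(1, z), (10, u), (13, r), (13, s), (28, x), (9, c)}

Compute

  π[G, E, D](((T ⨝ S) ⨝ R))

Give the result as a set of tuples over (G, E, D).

Natural join on C: {(17, 32, 4, s, 12), (17, 32, 4, y, 33), (22, 2, 27, n, 10), (22, 2, 27, r, 13), (26, 12, 4, s, 12), (26, 12, 4, y, 33), (37, 1, 27, n, 10), (37, 1, 27, r, 13), (39, 31, 27, n, 10), (39, 31, 27, r, 13)}
Natural join on G: {(22, 2, 27, n, 10, u), (22, 2, 27, r, 13, r), (22, 2, 27, r, 13, s), (37, 1, 27, n, 10, u), (37, 1, 27, r, 13, r), (37, 1, 27, r, 13, s), (39, 31, 27, n, 10, u), (39, 31, 27, r, 13, r), (39, 31, 27, r, 13, s)}
π[G, E, D]: project onto (G, E, D) (3 duplicate(s) eliminated) → {(10, 1, 37), (10, 2, 22), (10, 31, 39), (13, 1, 37), (13, 2, 22), (13, 31, 39)}

{(10, 1, 37), (10, 2, 22), (10, 31, 39), (13, 1, 37), (13, 2, 22), (13, 31, 39)}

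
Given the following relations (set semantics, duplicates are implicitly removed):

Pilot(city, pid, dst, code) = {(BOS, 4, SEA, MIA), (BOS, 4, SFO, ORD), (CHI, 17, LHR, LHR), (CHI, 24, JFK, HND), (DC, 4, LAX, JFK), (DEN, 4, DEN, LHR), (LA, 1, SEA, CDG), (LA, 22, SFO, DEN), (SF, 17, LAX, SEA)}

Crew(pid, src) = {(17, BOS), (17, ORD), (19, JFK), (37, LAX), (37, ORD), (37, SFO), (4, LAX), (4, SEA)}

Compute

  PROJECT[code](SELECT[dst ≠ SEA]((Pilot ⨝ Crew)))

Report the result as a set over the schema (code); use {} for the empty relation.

Natural join on pid: {(BOS, 4, SEA, MIA, LAX), (BOS, 4, SEA, MIA, SEA), (BOS, 4, SFO, ORD, LAX), (BOS, 4, SFO, ORD, SEA), (CHI, 17, LHR, LHR, BOS), (CHI, 17, LHR, LHR, ORD), (DC, 4, LAX, JFK, LAX), (DC, 4, LAX, JFK, SEA), (DEN, 4, DEN, LHR, LAX), (DEN, 4, DEN, LHR, SEA), (SF, 17, LAX, SEA, BOS), (SF, 17, LAX, SEA, ORD)}
Apply σ_{dst ≠ SEA}; surviving tuples: {(BOS, 4, SFO, ORD, LAX), (BOS, 4, SFO, ORD, SEA), (CHI, 17, LHR, LHR, BOS), (CHI, 17, LHR, LHR, ORD), (DC, 4, LAX, JFK, LAX), (DC, 4, LAX, JFK, SEA), (DEN, 4, DEN, LHR, LAX), (DEN, 4, DEN, LHR, SEA), (SF, 17, LAX, SEA, BOS), (SF, 17, LAX, SEA, ORD)}
Keep only column(s) code (6 duplicate(s) eliminated): {JFK, LHR, ORD, SEA}

{JFK, LHR, ORD, SEA}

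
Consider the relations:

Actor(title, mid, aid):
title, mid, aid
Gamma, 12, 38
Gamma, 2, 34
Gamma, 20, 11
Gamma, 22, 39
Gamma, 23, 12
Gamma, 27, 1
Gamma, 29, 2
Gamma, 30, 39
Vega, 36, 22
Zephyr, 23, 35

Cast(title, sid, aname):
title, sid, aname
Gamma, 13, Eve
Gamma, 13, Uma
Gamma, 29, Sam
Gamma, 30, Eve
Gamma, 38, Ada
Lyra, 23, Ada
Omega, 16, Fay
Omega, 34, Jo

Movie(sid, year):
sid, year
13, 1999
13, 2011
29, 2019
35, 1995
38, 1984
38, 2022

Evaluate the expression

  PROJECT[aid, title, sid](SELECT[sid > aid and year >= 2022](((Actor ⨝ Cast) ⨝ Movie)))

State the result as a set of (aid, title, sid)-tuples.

Actor ⋈ Cast (natural join on title): {(Gamma, 12, 38, 13, Eve), (Gamma, 12, 38, 13, Uma), (Gamma, 12, 38, 29, Sam), (Gamma, 12, 38, 30, Eve), (Gamma, 12, 38, 38, Ada), (Gamma, 2, 34, 13, Eve), (Gamma, 2, 34, 13, Uma), (Gamma, 2, 34, 29, Sam), (Gamma, 2, 34, 30, Eve), (Gamma, 2, 34, 38, Ada), (Gamma, 20, 11, 13, Eve), (Gamma, 20, 11, 13, Uma), (Gamma, 20, 11, 29, Sam), (Gamma, 20, 11, 30, Eve), (Gamma, 20, 11, 38, Ada), (Gamma, 22, 39, 13, Eve), (Gamma, 22, 39, 13, Uma), (Gamma, 22, 39, 29, Sam), (Gamma, 22, 39, 30, Eve), (Gamma, 22, 39, 38, Ada), (Gamma, 23, 12, 13, Eve), (Gamma, 23, 12, 13, Uma), (Gamma, 23, 12, 29, Sam), (Gamma, 23, 12, 30, Eve), (Gamma, 23, 12, 38, Ada), (Gamma, 27, 1, 13, Eve), (Gamma, 27, 1, 13, Uma), (Gamma, 27, 1, 29, Sam), (Gamma, 27, 1, 30, Eve), (Gamma, 27, 1, 38, Ada), (Gamma, 29, 2, 13, Eve), (Gamma, 29, 2, 13, Uma), (Gamma, 29, 2, 29, Sam), (Gamma, 29, 2, 30, Eve), (Gamma, 29, 2, 38, Ada), (Gamma, 30, 39, 13, Eve), (Gamma, 30, 39, 13, Uma), (Gamma, 30, 39, 29, Sam), (Gamma, 30, 39, 30, Eve), (Gamma, 30, 39, 38, Ada)}
(Actor ⨝ Cast) ⋈ Movie (natural join on sid): {(Gamma, 12, 38, 13, Eve, 1999), (Gamma, 12, 38, 13, Eve, 2011), (Gamma, 12, 38, 13, Uma, 1999), (Gamma, 12, 38, 13, Uma, 2011), (Gamma, 12, 38, 29, Sam, 2019), (Gamma, 12, 38, 38, Ada, 1984), (Gamma, 12, 38, 38, Ada, 2022), (Gamma, 2, 34, 13, Eve, 1999), (Gamma, 2, 34, 13, Eve, 2011), (Gamma, 2, 34, 13, Uma, 1999), (Gamma, 2, 34, 13, Uma, 2011), (Gamma, 2, 34, 29, Sam, 2019), (Gamma, 2, 34, 38, Ada, 1984), (Gamma, 2, 34, 38, Ada, 2022), (Gamma, 20, 11, 13, Eve, 1999), (Gamma, 20, 11, 13, Eve, 2011), (Gamma, 20, 11, 13, Uma, 1999), (Gamma, 20, 11, 13, Uma, 2011), (Gamma, 20, 11, 29, Sam, 2019), (Gamma, 20, 11, 38, Ada, 1984), (Gamma, 20, 11, 38, Ada, 2022), (Gamma, 22, 39, 13, Eve, 1999), (Gamma, 22, 39, 13, Eve, 2011), (Gamma, 22, 39, 13, Uma, 1999), (Gamma, 22, 39, 13, Uma, 2011), (Gamma, 22, 39, 29, Sam, 2019), (Gamma, 22, 39, 38, Ada, 1984), (Gamma, 22, 39, 38, Ada, 2022), (Gamma, 23, 12, 13, Eve, 1999), (Gamma, 23, 12, 13, Eve, 2011), (Gamma, 23, 12, 13, Uma, 1999), (Gamma, 23, 12, 13, Uma, 2011), (Gamma, 23, 12, 29, Sam, 2019), (Gamma, 23, 12, 38, Ada, 1984), (Gamma, 23, 12, 38, Ada, 2022), (Gamma, 27, 1, 13, Eve, 1999), (Gamma, 27, 1, 13, Eve, 2011), (Gamma, 27, 1, 13, Uma, 1999), (Gamma, 27, 1, 13, Uma, 2011), (Gamma, 27, 1, 29, Sam, 2019), (Gamma, 27, 1, 38, Ada, 1984), (Gamma, 27, 1, 38, Ada, 2022), (Gamma, 29, 2, 13, Eve, 1999), (Gamma, 29, 2, 13, Eve, 2011), (Gamma, 29, 2, 13, Uma, 1999), (Gamma, 29, 2, 13, Uma, 2011), (Gamma, 29, 2, 29, Sam, 2019), (Gamma, 29, 2, 38, Ada, 1984), (Gamma, 29, 2, 38, Ada, 2022), (Gamma, 30, 39, 13, Eve, 1999), (Gamma, 30, 39, 13, Eve, 2011), (Gamma, 30, 39, 13, Uma, 1999), (Gamma, 30, 39, 13, Uma, 2011), (Gamma, 30, 39, 29, Sam, 2019), (Gamma, 30, 39, 38, Ada, 1984), (Gamma, 30, 39, 38, Ada, 2022)}
Selection sid > aid and year >= 2022: {(Gamma, 2, 34, 38, Ada, 2022), (Gamma, 20, 11, 38, Ada, 2022), (Gamma, 23, 12, 38, Ada, 2022), (Gamma, 27, 1, 38, Ada, 2022), (Gamma, 29, 2, 38, Ada, 2022)}
Projecting to aid, title, sid: {(1, Gamma, 38), (11, Gamma, 38), (12, Gamma, 38), (2, Gamma, 38), (34, Gamma, 38)}

{(1, Gamma, 38), (11, Gamma, 38), (12, Gamma, 38), (2, Gamma, 38), (34, Gamma, 38)}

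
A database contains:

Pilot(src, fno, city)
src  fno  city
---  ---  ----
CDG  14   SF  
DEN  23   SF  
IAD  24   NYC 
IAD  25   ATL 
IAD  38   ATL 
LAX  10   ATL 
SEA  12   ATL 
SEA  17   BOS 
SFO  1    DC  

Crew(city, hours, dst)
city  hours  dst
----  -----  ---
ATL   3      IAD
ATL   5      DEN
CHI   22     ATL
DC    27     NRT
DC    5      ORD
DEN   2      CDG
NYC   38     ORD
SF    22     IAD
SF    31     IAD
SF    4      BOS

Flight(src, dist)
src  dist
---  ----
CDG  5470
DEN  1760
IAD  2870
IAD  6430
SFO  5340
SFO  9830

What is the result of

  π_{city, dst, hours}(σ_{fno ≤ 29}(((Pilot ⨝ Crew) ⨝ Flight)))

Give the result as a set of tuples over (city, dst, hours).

{(ATL, DEN, 5), (ATL, IAD, 3), (DC, NRT, 27), (DC, ORD, 5), (NYC, ORD, 38), (SF, BOS, 4), (SF, IAD, 22), (SF, IAD, 31)}

Pilot ⋈ Crew (natural join on city): {(CDG, 14, SF, 22, IAD), (CDG, 14, SF, 31, IAD), (CDG, 14, SF, 4, BOS), (DEN, 23, SF, 22, IAD), (DEN, 23, SF, 31, IAD), (DEN, 23, SF, 4, BOS), (IAD, 24, NYC, 38, ORD), (IAD, 25, ATL, 3, IAD), (IAD, 25, ATL, 5, DEN), (IAD, 38, ATL, 3, IAD), (IAD, 38, ATL, 5, DEN), (LAX, 10, ATL, 3, IAD), (LAX, 10, ATL, 5, DEN), (SEA, 12, ATL, 3, IAD), (SEA, 12, ATL, 5, DEN), (SFO, 1, DC, 27, NRT), (SFO, 1, DC, 5, ORD)}
(Pilot ⨝ Crew) ⋈ Flight (natural join on src): {(CDG, 14, SF, 22, IAD, 5470), (CDG, 14, SF, 31, IAD, 5470), (CDG, 14, SF, 4, BOS, 5470), (DEN, 23, SF, 22, IAD, 1760), (DEN, 23, SF, 31, IAD, 1760), (DEN, 23, SF, 4, BOS, 1760), (IAD, 24, NYC, 38, ORD, 2870), (IAD, 24, NYC, 38, ORD, 6430), (IAD, 25, ATL, 3, IAD, 2870), (IAD, 25, ATL, 3, IAD, 6430), (IAD, 25, ATL, 5, DEN, 2870), (IAD, 25, ATL, 5, DEN, 6430), (IAD, 38, ATL, 3, IAD, 2870), (IAD, 38, ATL, 3, IAD, 6430), (IAD, 38, ATL, 5, DEN, 2870), (IAD, 38, ATL, 5, DEN, 6430), (SFO, 1, DC, 27, NRT, 5340), (SFO, 1, DC, 27, NRT, 9830), (SFO, 1, DC, 5, ORD, 5340), (SFO, 1, DC, 5, ORD, 9830)}
σ[fno ≤ 29]: keep tuples satisfying fno ≤ 29 → {(CDG, 14, SF, 22, IAD, 5470), (CDG, 14, SF, 31, IAD, 5470), (CDG, 14, SF, 4, BOS, 5470), (DEN, 23, SF, 22, IAD, 1760), (DEN, 23, SF, 31, IAD, 1760), (DEN, 23, SF, 4, BOS, 1760), (IAD, 24, NYC, 38, ORD, 2870), (IAD, 24, NYC, 38, ORD, 6430), (IAD, 25, ATL, 3, IAD, 2870), (IAD, 25, ATL, 3, IAD, 6430), (IAD, 25, ATL, 5, DEN, 2870), (IAD, 25, ATL, 5, DEN, 6430), (SFO, 1, DC, 27, NRT, 5340), (SFO, 1, DC, 27, NRT, 9830), (SFO, 1, DC, 5, ORD, 5340), (SFO, 1, DC, 5, ORD, 9830)}
π[city, dst, hours]: project onto (city, dst, hours) (8 duplicate(s) eliminated) → {(ATL, DEN, 5), (ATL, IAD, 3), (DC, NRT, 27), (DC, ORD, 5), (NYC, ORD, 38), (SF, BOS, 4), (SF, IAD, 22), (SF, IAD, 31)}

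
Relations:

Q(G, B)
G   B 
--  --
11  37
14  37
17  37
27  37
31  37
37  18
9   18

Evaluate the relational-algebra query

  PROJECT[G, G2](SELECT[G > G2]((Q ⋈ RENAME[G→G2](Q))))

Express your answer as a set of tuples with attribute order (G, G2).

ρ[G→G2]: schema becomes (G2, B); tuples unchanged.
Joining Q and RENAME[G→G2](Q) on B yields {(11, 37, 11), (11, 37, 14), (11, 37, 17), (11, 37, 27), (11, 37, 31), (14, 37, 11), (14, 37, 14), (14, 37, 17), (14, 37, 27), (14, 37, 31), (17, 37, 11), (17, 37, 14), (17, 37, 17), (17, 37, 27), (17, 37, 31), (27, 37, 11), (27, 37, 14), (27, 37, 17), (27, 37, 27), (27, 37, 31), (31, 37, 11), (31, 37, 14), (31, 37, 17), (31, 37, 27), (31, 37, 31), (37, 18, 37), (37, 18, 9), (9, 18, 37), (9, 18, 9)}.
σ[G > G2]: keep tuples satisfying G > G2 → {(14, 37, 11), (17, 37, 11), (17, 37, 14), (27, 37, 11), (27, 37, 14), (27, 37, 17), (31, 37, 11), (31, 37, 14), (31, 37, 17), (31, 37, 27), (37, 18, 9)}
Keep only column(s) G, G2: {(14, 11), (17, 11), (17, 14), (27, 11), (27, 14), (27, 17), (31, 11), (31, 14), (31, 17), (31, 27), (37, 9)}

{(14, 11), (17, 11), (17, 14), (27, 11), (27, 14), (27, 17), (31, 11), (31, 14), (31, 17), (31, 27), (37, 9)}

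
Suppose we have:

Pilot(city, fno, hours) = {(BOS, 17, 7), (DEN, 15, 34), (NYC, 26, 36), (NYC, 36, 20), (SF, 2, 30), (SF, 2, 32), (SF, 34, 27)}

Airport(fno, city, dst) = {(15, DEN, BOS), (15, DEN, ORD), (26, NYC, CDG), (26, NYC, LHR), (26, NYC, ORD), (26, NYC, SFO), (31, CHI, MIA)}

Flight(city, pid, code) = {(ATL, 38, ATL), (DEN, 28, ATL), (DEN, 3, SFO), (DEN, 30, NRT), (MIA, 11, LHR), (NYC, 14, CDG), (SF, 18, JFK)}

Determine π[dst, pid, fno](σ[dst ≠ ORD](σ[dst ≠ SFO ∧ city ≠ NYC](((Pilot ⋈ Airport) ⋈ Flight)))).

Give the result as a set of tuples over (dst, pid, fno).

Pilot ⋈ Airport (natural join on city, fno): {(DEN, 15, 34, BOS), (DEN, 15, 34, ORD), (NYC, 26, 36, CDG), (NYC, 26, 36, LHR), (NYC, 26, 36, ORD), (NYC, 26, 36, SFO)}
(Pilot ⋈ Airport) ⋈ Flight (natural join on city): {(DEN, 15, 34, BOS, 28, ATL), (DEN, 15, 34, BOS, 3, SFO), (DEN, 15, 34, BOS, 30, NRT), (DEN, 15, 34, ORD, 28, ATL), (DEN, 15, 34, ORD, 3, SFO), (DEN, 15, 34, ORD, 30, NRT), (NYC, 26, 36, CDG, 14, CDG), (NYC, 26, 36, LHR, 14, CDG), (NYC, 26, 36, ORD, 14, CDG), (NYC, 26, 36, SFO, 14, CDG)}
Filtering on dst ≠ SFO ∧ city ≠ NYC leaves {(DEN, 15, 34, BOS, 28, ATL), (DEN, 15, 34, BOS, 3, SFO), (DEN, 15, 34, BOS, 30, NRT), (DEN, 15, 34, ORD, 28, ATL), (DEN, 15, 34, ORD, 3, SFO), (DEN, 15, 34, ORD, 30, NRT)}.
Filtering on dst ≠ ORD leaves {(DEN, 15, 34, BOS, 28, ATL), (DEN, 15, 34, BOS, 3, SFO), (DEN, 15, 34, BOS, 30, NRT)}.
π[dst, pid, fno]: project onto (dst, pid, fno) → {(BOS, 28, 15), (BOS, 3, 15), (BOS, 30, 15)}

{(BOS, 28, 15), (BOS, 3, 15), (BOS, 30, 15)}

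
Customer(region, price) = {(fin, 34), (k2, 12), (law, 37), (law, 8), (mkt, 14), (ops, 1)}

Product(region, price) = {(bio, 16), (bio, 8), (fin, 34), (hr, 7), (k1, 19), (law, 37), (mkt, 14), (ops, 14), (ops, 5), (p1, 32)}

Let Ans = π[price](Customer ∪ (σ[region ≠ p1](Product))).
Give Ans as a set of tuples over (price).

{1, 12, 14, 16, 19, 34, 37, 5, 7, 8}

Selection region ≠ p1: {(bio, 16), (bio, 8), (fin, 34), (hr, 7), (k1, 19), (law, 37), (mkt, 14), (ops, 14), (ops, 5)}
Union: {(fin, 34), (k2, 12), (law, 37), (law, 8), (mkt, 14), (ops, 1)} with {(bio, 16), (bio, 8), (fin, 34), (hr, 7), (k1, 19), (law, 37), (mkt, 14), (ops, 14), (ops, 5)} → {(bio, 16), (bio, 8), (fin, 34), (hr, 7), (k1, 19), (k2, 12), (law, 37), (law, 8), (mkt, 14), (ops, 1), (ops, 14), (ops, 5)}
Projecting to price (2 duplicate(s) eliminated): {1, 12, 14, 16, 19, 34, 37, 5, 7, 8}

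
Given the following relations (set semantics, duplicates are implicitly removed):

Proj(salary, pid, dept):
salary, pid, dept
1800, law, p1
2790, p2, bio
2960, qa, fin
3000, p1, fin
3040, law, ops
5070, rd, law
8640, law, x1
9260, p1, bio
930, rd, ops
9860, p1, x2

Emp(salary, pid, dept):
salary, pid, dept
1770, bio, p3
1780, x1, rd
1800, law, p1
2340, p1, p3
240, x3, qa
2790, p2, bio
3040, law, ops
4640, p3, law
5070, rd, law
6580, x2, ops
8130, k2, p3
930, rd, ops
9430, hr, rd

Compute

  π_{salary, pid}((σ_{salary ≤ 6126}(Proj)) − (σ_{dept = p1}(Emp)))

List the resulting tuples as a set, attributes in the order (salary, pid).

{(2790, p2), (2960, qa), (3000, p1), (3040, law), (5070, rd), (930, rd)}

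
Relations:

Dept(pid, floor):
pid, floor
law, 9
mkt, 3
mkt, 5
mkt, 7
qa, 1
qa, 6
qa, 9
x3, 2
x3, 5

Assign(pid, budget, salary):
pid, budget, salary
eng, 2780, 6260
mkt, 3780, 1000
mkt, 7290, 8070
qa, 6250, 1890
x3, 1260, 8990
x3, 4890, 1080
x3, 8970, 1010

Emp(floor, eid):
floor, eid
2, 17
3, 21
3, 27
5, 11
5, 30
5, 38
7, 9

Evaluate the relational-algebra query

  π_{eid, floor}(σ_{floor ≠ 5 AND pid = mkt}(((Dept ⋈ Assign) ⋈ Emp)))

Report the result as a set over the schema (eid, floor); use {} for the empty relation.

{(21, 3), (27, 3), (9, 7)}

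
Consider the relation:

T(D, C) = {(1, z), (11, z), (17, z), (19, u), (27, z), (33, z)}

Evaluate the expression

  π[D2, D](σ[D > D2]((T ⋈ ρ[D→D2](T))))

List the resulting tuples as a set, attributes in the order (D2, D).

{(1, 11), (1, 17), (1, 27), (1, 33), (11, 17), (11, 27), (11, 33), (17, 27), (17, 33), (27, 33)}

ρ[D→D2]: schema becomes (D2, C); tuples unchanged.
T ⋈ ρ[D→D2](T) (natural join on C): {(1, z, 1), (1, z, 11), (1, z, 17), (1, z, 27), (1, z, 33), (11, z, 1), (11, z, 11), (11, z, 17), (11, z, 27), (11, z, 33), (17, z, 1), (17, z, 11), (17, z, 17), (17, z, 27), (17, z, 33), (19, u, 19), (27, z, 1), (27, z, 11), (27, z, 17), (27, z, 27), (27, z, 33), (33, z, 1), (33, z, 11), (33, z, 17), (33, z, 27), (33, z, 33)}
σ[D > D2]: keep tuples satisfying D > D2 → {(11, z, 1), (17, z, 1), (17, z, 11), (27, z, 1), (27, z, 11), (27, z, 17), (33, z, 1), (33, z, 11), (33, z, 17), (33, z, 27)}
Keep only column(s) D2, D: {(1, 11), (1, 17), (1, 27), (1, 33), (11, 17), (11, 27), (11, 33), (17, 27), (17, 33), (27, 33)}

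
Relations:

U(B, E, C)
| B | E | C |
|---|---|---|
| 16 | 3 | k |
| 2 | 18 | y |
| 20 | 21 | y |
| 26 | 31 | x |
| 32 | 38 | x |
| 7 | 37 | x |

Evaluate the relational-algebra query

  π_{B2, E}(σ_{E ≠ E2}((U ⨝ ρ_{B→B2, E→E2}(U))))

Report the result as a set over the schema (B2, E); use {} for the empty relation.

ρ[B→B2, E→E2]: schema becomes (B2, E2, C); tuples unchanged.
Natural join on C: {(16, 3, k, 16, 3), (2, 18, y, 2, 18), (2, 18, y, 20, 21), (20, 21, y, 2, 18), (20, 21, y, 20, 21), (26, 31, x, 26, 31), (26, 31, x, 32, 38), (26, 31, x, 7, 37), (32, 38, x, 26, 31), (32, 38, x, 32, 38), (32, 38, x, 7, 37), (7, 37, x, 26, 31), (7, 37, x, 32, 38), (7, 37, x, 7, 37)}
σ[E ≠ E2]: keep tuples satisfying E ≠ E2 → {(2, 18, y, 20, 21), (20, 21, y, 2, 18), (26, 31, x, 32, 38), (26, 31, x, 7, 37), (32, 38, x, 26, 31), (32, 38, x, 7, 37), (7, 37, x, 26, 31), (7, 37, x, 32, 38)}
π[B2, E]: project onto (B2, E) → {(2, 21), (20, 18), (26, 37), (26, 38), (32, 31), (32, 37), (7, 31), (7, 38)}

{(2, 21), (20, 18), (26, 37), (26, 38), (32, 31), (32, 37), (7, 31), (7, 38)}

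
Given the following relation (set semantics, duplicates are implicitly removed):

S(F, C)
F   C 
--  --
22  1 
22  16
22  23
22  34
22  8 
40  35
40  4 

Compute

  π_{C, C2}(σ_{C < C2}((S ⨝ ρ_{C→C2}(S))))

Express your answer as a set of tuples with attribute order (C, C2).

{(1, 16), (1, 23), (1, 34), (1, 8), (16, 23), (16, 34), (23, 34), (4, 35), (8, 16), (8, 23), (8, 34)}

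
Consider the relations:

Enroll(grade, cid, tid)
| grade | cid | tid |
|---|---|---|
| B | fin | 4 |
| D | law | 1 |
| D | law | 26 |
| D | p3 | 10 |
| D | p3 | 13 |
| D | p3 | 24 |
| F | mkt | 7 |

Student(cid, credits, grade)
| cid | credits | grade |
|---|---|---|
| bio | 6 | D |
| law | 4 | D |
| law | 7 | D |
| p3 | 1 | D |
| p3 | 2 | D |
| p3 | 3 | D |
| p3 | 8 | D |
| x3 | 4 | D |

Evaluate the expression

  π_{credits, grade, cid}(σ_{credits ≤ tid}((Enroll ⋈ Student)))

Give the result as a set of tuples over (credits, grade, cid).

Natural join on grade, cid: {(D, law, 1, 4), (D, law, 1, 7), (D, law, 26, 4), (D, law, 26, 7), (D, p3, 10, 1), (D, p3, 10, 2), (D, p3, 10, 3), (D, p3, 10, 8), (D, p3, 13, 1), (D, p3, 13, 2), (D, p3, 13, 3), (D, p3, 13, 8), (D, p3, 24, 1), (D, p3, 24, 2), (D, p3, 24, 3), (D, p3, 24, 8)}
Selection credits ≤ tid: {(D, law, 26, 4), (D, law, 26, 7), (D, p3, 10, 1), (D, p3, 10, 2), (D, p3, 10, 3), (D, p3, 10, 8), (D, p3, 13, 1), (D, p3, 13, 2), (D, p3, 13, 3), (D, p3, 13, 8), (D, p3, 24, 1), (D, p3, 24, 2), (D, p3, 24, 3), (D, p3, 24, 8)}
Keep only column(s) credits, grade, cid (8 duplicate(s) eliminated): {(1, D, p3), (2, D, p3), (3, D, p3), (4, D, law), (7, D, law), (8, D, p3)}

{(1, D, p3), (2, D, p3), (3, D, p3), (4, D, law), (7, D, law), (8, D, p3)}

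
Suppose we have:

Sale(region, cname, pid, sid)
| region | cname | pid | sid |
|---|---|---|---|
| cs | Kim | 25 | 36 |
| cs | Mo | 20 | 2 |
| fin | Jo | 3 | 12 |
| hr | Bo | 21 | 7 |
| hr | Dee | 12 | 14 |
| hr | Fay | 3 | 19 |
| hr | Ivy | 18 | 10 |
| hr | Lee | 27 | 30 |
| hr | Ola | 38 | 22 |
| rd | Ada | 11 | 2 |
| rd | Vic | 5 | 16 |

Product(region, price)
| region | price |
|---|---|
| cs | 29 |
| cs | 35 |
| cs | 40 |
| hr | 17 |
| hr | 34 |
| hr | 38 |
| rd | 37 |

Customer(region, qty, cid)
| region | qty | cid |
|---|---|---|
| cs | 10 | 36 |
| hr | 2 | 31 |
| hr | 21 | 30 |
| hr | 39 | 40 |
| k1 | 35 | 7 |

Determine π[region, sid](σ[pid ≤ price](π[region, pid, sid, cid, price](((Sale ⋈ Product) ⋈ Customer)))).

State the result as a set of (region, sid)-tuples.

{(cs, 2), (cs, 36), (hr, 10), (hr, 14), (hr, 19), (hr, 22), (hr, 30), (hr, 7)}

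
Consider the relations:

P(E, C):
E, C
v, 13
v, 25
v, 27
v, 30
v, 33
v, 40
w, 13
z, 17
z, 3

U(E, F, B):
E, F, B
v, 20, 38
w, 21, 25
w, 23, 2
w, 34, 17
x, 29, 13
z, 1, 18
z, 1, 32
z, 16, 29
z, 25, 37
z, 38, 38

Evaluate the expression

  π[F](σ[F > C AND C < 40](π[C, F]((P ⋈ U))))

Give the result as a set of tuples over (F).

{16, 20, 21, 23, 25, 34, 38}

Joining P and U on E yields {(v, 13, 20, 38), (v, 25, 20, 38), (v, 27, 20, 38), (v, 30, 20, 38), (v, 33, 20, 38), (v, 40, 20, 38), (w, 13, 21, 25), (w, 13, 23, 2), (w, 13, 34, 17), (z, 17, 1, 18), (z, 17, 1, 32), (z, 17, 16, 29), (z, 17, 25, 37), (z, 17, 38, 38), (z, 3, 1, 18), (z, 3, 1, 32), (z, 3, 16, 29), (z, 3, 25, 37), (z, 3, 38, 38)}.
π[C, F]: project onto (C, F) (2 duplicate(s) eliminated) → {(13, 20), (13, 21), (13, 23), (13, 34), (17, 1), (17, 16), (17, 25), (17, 38), (25, 20), (27, 20), (3, 1), (3, 16), (3, 25), (3, 38), (30, 20), (33, 20), (40, 20)}
σ[F > C AND C < 40]: keep tuples satisfying F > C AND C < 40 → {(13, 20), (13, 21), (13, 23), (13, 34), (17, 25), (17, 38), (3, 16), (3, 25), (3, 38)}
π[F]: project onto (F) (2 duplicate(s) eliminated) → {16, 20, 21, 23, 25, 34, 38}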